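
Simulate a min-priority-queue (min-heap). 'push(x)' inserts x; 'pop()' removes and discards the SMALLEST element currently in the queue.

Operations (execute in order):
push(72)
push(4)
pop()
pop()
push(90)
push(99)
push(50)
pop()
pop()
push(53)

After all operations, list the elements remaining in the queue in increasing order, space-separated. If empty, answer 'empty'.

push(72): heap contents = [72]
push(4): heap contents = [4, 72]
pop() → 4: heap contents = [72]
pop() → 72: heap contents = []
push(90): heap contents = [90]
push(99): heap contents = [90, 99]
push(50): heap contents = [50, 90, 99]
pop() → 50: heap contents = [90, 99]
pop() → 90: heap contents = [99]
push(53): heap contents = [53, 99]

Answer: 53 99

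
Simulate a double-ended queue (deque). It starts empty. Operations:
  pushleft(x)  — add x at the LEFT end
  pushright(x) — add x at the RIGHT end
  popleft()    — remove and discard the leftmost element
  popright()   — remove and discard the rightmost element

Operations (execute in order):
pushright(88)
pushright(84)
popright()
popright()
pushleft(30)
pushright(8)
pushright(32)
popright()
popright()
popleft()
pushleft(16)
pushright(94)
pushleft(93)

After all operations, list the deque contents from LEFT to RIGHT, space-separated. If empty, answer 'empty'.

pushright(88): [88]
pushright(84): [88, 84]
popright(): [88]
popright(): []
pushleft(30): [30]
pushright(8): [30, 8]
pushright(32): [30, 8, 32]
popright(): [30, 8]
popright(): [30]
popleft(): []
pushleft(16): [16]
pushright(94): [16, 94]
pushleft(93): [93, 16, 94]

Answer: 93 16 94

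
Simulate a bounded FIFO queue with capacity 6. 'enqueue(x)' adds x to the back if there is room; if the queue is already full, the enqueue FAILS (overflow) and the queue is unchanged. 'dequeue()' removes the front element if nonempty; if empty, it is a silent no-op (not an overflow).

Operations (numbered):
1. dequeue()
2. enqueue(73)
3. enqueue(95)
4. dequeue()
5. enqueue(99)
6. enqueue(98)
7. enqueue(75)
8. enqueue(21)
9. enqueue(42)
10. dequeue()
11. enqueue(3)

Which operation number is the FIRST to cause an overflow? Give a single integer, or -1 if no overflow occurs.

Answer: -1

Derivation:
1. dequeue(): empty, no-op, size=0
2. enqueue(73): size=1
3. enqueue(95): size=2
4. dequeue(): size=1
5. enqueue(99): size=2
6. enqueue(98): size=3
7. enqueue(75): size=4
8. enqueue(21): size=5
9. enqueue(42): size=6
10. dequeue(): size=5
11. enqueue(3): size=6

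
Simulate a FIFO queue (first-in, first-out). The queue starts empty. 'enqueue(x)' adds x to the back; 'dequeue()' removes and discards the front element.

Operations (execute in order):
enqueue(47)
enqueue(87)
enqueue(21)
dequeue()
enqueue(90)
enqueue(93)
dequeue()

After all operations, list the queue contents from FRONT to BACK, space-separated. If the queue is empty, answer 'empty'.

enqueue(47): [47]
enqueue(87): [47, 87]
enqueue(21): [47, 87, 21]
dequeue(): [87, 21]
enqueue(90): [87, 21, 90]
enqueue(93): [87, 21, 90, 93]
dequeue(): [21, 90, 93]

Answer: 21 90 93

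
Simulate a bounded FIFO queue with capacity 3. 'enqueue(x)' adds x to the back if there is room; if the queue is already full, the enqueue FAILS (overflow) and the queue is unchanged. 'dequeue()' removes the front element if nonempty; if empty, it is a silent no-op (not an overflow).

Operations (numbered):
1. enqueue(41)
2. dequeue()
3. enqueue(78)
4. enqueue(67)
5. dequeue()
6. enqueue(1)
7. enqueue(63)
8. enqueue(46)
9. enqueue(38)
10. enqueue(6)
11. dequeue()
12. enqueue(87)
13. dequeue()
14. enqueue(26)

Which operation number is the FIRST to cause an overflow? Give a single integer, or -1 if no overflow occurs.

Answer: 8

Derivation:
1. enqueue(41): size=1
2. dequeue(): size=0
3. enqueue(78): size=1
4. enqueue(67): size=2
5. dequeue(): size=1
6. enqueue(1): size=2
7. enqueue(63): size=3
8. enqueue(46): size=3=cap → OVERFLOW (fail)
9. enqueue(38): size=3=cap → OVERFLOW (fail)
10. enqueue(6): size=3=cap → OVERFLOW (fail)
11. dequeue(): size=2
12. enqueue(87): size=3
13. dequeue(): size=2
14. enqueue(26): size=3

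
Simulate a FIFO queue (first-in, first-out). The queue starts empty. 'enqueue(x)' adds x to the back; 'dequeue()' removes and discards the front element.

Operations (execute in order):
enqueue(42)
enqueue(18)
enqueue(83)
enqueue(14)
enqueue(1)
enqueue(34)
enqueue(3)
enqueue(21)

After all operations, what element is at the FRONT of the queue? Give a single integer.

Answer: 42

Derivation:
enqueue(42): queue = [42]
enqueue(18): queue = [42, 18]
enqueue(83): queue = [42, 18, 83]
enqueue(14): queue = [42, 18, 83, 14]
enqueue(1): queue = [42, 18, 83, 14, 1]
enqueue(34): queue = [42, 18, 83, 14, 1, 34]
enqueue(3): queue = [42, 18, 83, 14, 1, 34, 3]
enqueue(21): queue = [42, 18, 83, 14, 1, 34, 3, 21]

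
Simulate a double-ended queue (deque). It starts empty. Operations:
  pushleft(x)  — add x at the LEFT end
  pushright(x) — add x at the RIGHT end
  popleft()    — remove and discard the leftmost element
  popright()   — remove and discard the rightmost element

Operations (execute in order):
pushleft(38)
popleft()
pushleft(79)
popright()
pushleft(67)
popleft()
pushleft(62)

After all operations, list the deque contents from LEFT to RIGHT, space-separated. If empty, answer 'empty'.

pushleft(38): [38]
popleft(): []
pushleft(79): [79]
popright(): []
pushleft(67): [67]
popleft(): []
pushleft(62): [62]

Answer: 62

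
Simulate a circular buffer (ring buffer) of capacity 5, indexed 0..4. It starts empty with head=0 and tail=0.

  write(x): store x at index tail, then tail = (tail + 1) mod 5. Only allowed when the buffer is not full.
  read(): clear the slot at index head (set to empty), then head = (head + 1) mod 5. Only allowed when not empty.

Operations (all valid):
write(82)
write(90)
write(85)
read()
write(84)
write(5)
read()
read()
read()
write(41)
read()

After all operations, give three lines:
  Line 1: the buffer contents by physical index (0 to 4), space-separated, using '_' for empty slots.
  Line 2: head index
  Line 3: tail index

Answer: 41 _ _ _ _
0
1

Derivation:
write(82): buf=[82 _ _ _ _], head=0, tail=1, size=1
write(90): buf=[82 90 _ _ _], head=0, tail=2, size=2
write(85): buf=[82 90 85 _ _], head=0, tail=3, size=3
read(): buf=[_ 90 85 _ _], head=1, tail=3, size=2
write(84): buf=[_ 90 85 84 _], head=1, tail=4, size=3
write(5): buf=[_ 90 85 84 5], head=1, tail=0, size=4
read(): buf=[_ _ 85 84 5], head=2, tail=0, size=3
read(): buf=[_ _ _ 84 5], head=3, tail=0, size=2
read(): buf=[_ _ _ _ 5], head=4, tail=0, size=1
write(41): buf=[41 _ _ _ 5], head=4, tail=1, size=2
read(): buf=[41 _ _ _ _], head=0, tail=1, size=1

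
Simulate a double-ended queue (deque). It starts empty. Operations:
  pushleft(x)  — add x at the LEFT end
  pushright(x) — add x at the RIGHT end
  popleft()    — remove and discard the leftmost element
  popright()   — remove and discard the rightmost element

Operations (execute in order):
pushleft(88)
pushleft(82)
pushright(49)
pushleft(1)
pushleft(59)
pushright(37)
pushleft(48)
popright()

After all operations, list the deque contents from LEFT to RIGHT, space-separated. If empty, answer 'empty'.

Answer: 48 59 1 82 88 49

Derivation:
pushleft(88): [88]
pushleft(82): [82, 88]
pushright(49): [82, 88, 49]
pushleft(1): [1, 82, 88, 49]
pushleft(59): [59, 1, 82, 88, 49]
pushright(37): [59, 1, 82, 88, 49, 37]
pushleft(48): [48, 59, 1, 82, 88, 49, 37]
popright(): [48, 59, 1, 82, 88, 49]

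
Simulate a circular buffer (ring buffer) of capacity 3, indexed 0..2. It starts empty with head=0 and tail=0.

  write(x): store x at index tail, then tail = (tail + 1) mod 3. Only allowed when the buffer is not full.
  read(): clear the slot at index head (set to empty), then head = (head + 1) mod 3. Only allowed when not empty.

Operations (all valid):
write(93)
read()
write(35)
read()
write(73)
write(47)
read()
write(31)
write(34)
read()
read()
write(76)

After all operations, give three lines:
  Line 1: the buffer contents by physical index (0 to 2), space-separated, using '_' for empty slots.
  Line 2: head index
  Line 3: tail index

Answer: 76 _ 34
2
1

Derivation:
write(93): buf=[93 _ _], head=0, tail=1, size=1
read(): buf=[_ _ _], head=1, tail=1, size=0
write(35): buf=[_ 35 _], head=1, tail=2, size=1
read(): buf=[_ _ _], head=2, tail=2, size=0
write(73): buf=[_ _ 73], head=2, tail=0, size=1
write(47): buf=[47 _ 73], head=2, tail=1, size=2
read(): buf=[47 _ _], head=0, tail=1, size=1
write(31): buf=[47 31 _], head=0, tail=2, size=2
write(34): buf=[47 31 34], head=0, tail=0, size=3
read(): buf=[_ 31 34], head=1, tail=0, size=2
read(): buf=[_ _ 34], head=2, tail=0, size=1
write(76): buf=[76 _ 34], head=2, tail=1, size=2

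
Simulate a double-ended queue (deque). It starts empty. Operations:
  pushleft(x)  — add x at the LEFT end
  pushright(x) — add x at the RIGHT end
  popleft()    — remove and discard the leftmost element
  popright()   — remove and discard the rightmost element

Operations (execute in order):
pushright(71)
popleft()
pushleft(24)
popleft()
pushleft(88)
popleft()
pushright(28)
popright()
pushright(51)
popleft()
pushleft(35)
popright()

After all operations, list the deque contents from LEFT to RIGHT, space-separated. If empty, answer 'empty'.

Answer: empty

Derivation:
pushright(71): [71]
popleft(): []
pushleft(24): [24]
popleft(): []
pushleft(88): [88]
popleft(): []
pushright(28): [28]
popright(): []
pushright(51): [51]
popleft(): []
pushleft(35): [35]
popright(): []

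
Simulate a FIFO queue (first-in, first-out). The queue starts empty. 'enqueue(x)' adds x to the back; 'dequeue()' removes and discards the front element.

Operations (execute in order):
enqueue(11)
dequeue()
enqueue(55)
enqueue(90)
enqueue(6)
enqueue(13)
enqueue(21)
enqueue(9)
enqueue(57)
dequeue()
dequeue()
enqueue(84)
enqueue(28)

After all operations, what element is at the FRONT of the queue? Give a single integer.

enqueue(11): queue = [11]
dequeue(): queue = []
enqueue(55): queue = [55]
enqueue(90): queue = [55, 90]
enqueue(6): queue = [55, 90, 6]
enqueue(13): queue = [55, 90, 6, 13]
enqueue(21): queue = [55, 90, 6, 13, 21]
enqueue(9): queue = [55, 90, 6, 13, 21, 9]
enqueue(57): queue = [55, 90, 6, 13, 21, 9, 57]
dequeue(): queue = [90, 6, 13, 21, 9, 57]
dequeue(): queue = [6, 13, 21, 9, 57]
enqueue(84): queue = [6, 13, 21, 9, 57, 84]
enqueue(28): queue = [6, 13, 21, 9, 57, 84, 28]

Answer: 6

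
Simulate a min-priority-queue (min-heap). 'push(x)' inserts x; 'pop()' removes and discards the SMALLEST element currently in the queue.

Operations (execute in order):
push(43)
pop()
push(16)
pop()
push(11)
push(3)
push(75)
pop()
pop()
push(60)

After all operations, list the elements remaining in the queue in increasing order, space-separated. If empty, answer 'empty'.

Answer: 60 75

Derivation:
push(43): heap contents = [43]
pop() → 43: heap contents = []
push(16): heap contents = [16]
pop() → 16: heap contents = []
push(11): heap contents = [11]
push(3): heap contents = [3, 11]
push(75): heap contents = [3, 11, 75]
pop() → 3: heap contents = [11, 75]
pop() → 11: heap contents = [75]
push(60): heap contents = [60, 75]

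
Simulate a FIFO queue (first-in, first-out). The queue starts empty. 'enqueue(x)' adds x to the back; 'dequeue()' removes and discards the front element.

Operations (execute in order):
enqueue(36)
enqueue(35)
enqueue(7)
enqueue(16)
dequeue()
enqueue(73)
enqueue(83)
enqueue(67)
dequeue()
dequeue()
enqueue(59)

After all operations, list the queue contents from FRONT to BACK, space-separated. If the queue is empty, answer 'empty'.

Answer: 16 73 83 67 59

Derivation:
enqueue(36): [36]
enqueue(35): [36, 35]
enqueue(7): [36, 35, 7]
enqueue(16): [36, 35, 7, 16]
dequeue(): [35, 7, 16]
enqueue(73): [35, 7, 16, 73]
enqueue(83): [35, 7, 16, 73, 83]
enqueue(67): [35, 7, 16, 73, 83, 67]
dequeue(): [7, 16, 73, 83, 67]
dequeue(): [16, 73, 83, 67]
enqueue(59): [16, 73, 83, 67, 59]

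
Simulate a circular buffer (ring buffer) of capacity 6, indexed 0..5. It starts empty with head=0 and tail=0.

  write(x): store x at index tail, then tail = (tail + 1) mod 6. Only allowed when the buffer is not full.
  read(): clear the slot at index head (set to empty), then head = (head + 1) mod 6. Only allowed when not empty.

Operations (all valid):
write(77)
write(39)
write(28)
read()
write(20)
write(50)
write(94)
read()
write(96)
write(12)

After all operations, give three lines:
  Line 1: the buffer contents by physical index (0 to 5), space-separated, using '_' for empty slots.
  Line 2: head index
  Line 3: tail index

Answer: 96 12 28 20 50 94
2
2

Derivation:
write(77): buf=[77 _ _ _ _ _], head=0, tail=1, size=1
write(39): buf=[77 39 _ _ _ _], head=0, tail=2, size=2
write(28): buf=[77 39 28 _ _ _], head=0, tail=3, size=3
read(): buf=[_ 39 28 _ _ _], head=1, tail=3, size=2
write(20): buf=[_ 39 28 20 _ _], head=1, tail=4, size=3
write(50): buf=[_ 39 28 20 50 _], head=1, tail=5, size=4
write(94): buf=[_ 39 28 20 50 94], head=1, tail=0, size=5
read(): buf=[_ _ 28 20 50 94], head=2, tail=0, size=4
write(96): buf=[96 _ 28 20 50 94], head=2, tail=1, size=5
write(12): buf=[96 12 28 20 50 94], head=2, tail=2, size=6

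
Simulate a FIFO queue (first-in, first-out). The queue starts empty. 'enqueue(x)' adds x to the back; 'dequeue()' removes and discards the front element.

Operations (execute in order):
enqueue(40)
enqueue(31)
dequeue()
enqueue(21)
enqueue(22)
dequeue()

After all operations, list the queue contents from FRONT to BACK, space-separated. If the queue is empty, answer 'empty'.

Answer: 21 22

Derivation:
enqueue(40): [40]
enqueue(31): [40, 31]
dequeue(): [31]
enqueue(21): [31, 21]
enqueue(22): [31, 21, 22]
dequeue(): [21, 22]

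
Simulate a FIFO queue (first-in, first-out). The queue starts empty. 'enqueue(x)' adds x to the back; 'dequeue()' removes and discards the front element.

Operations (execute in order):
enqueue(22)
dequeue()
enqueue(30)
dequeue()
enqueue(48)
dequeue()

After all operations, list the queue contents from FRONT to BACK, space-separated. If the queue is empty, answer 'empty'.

Answer: empty

Derivation:
enqueue(22): [22]
dequeue(): []
enqueue(30): [30]
dequeue(): []
enqueue(48): [48]
dequeue(): []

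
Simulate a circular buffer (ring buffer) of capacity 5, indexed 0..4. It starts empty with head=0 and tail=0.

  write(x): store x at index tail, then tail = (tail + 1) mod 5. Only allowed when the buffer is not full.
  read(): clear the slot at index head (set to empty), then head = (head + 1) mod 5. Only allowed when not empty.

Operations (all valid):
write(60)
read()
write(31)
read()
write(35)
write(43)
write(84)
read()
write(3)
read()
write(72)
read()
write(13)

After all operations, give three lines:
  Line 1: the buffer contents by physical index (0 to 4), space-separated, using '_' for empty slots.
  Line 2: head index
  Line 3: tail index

Answer: 3 72 13 _ _
0
3

Derivation:
write(60): buf=[60 _ _ _ _], head=0, tail=1, size=1
read(): buf=[_ _ _ _ _], head=1, tail=1, size=0
write(31): buf=[_ 31 _ _ _], head=1, tail=2, size=1
read(): buf=[_ _ _ _ _], head=2, tail=2, size=0
write(35): buf=[_ _ 35 _ _], head=2, tail=3, size=1
write(43): buf=[_ _ 35 43 _], head=2, tail=4, size=2
write(84): buf=[_ _ 35 43 84], head=2, tail=0, size=3
read(): buf=[_ _ _ 43 84], head=3, tail=0, size=2
write(3): buf=[3 _ _ 43 84], head=3, tail=1, size=3
read(): buf=[3 _ _ _ 84], head=4, tail=1, size=2
write(72): buf=[3 72 _ _ 84], head=4, tail=2, size=3
read(): buf=[3 72 _ _ _], head=0, tail=2, size=2
write(13): buf=[3 72 13 _ _], head=0, tail=3, size=3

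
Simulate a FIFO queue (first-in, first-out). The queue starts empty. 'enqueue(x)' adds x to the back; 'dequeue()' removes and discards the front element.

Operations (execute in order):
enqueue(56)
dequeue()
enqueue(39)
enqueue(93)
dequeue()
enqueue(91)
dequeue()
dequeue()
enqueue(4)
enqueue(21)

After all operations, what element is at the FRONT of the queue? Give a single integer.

Answer: 4

Derivation:
enqueue(56): queue = [56]
dequeue(): queue = []
enqueue(39): queue = [39]
enqueue(93): queue = [39, 93]
dequeue(): queue = [93]
enqueue(91): queue = [93, 91]
dequeue(): queue = [91]
dequeue(): queue = []
enqueue(4): queue = [4]
enqueue(21): queue = [4, 21]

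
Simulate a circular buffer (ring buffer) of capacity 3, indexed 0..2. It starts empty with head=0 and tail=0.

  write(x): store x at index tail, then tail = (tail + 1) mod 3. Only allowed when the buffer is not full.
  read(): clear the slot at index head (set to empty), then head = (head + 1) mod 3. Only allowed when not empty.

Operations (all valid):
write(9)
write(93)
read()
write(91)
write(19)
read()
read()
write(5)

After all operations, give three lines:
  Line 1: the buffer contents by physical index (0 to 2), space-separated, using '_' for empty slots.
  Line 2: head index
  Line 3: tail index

Answer: 19 5 _
0
2

Derivation:
write(9): buf=[9 _ _], head=0, tail=1, size=1
write(93): buf=[9 93 _], head=0, tail=2, size=2
read(): buf=[_ 93 _], head=1, tail=2, size=1
write(91): buf=[_ 93 91], head=1, tail=0, size=2
write(19): buf=[19 93 91], head=1, tail=1, size=3
read(): buf=[19 _ 91], head=2, tail=1, size=2
read(): buf=[19 _ _], head=0, tail=1, size=1
write(5): buf=[19 5 _], head=0, tail=2, size=2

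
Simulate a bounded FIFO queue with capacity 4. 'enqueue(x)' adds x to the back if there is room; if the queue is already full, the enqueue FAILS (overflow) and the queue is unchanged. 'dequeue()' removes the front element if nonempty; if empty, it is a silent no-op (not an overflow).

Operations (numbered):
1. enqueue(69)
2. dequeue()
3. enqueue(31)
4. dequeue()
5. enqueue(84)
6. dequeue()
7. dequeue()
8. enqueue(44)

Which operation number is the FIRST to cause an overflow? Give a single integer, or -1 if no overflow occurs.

1. enqueue(69): size=1
2. dequeue(): size=0
3. enqueue(31): size=1
4. dequeue(): size=0
5. enqueue(84): size=1
6. dequeue(): size=0
7. dequeue(): empty, no-op, size=0
8. enqueue(44): size=1

Answer: -1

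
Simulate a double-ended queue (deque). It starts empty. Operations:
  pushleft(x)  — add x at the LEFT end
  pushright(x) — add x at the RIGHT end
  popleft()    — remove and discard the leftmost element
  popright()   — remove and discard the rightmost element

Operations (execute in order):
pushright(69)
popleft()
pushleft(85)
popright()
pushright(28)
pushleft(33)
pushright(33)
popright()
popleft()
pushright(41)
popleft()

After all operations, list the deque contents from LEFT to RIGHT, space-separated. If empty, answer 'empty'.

pushright(69): [69]
popleft(): []
pushleft(85): [85]
popright(): []
pushright(28): [28]
pushleft(33): [33, 28]
pushright(33): [33, 28, 33]
popright(): [33, 28]
popleft(): [28]
pushright(41): [28, 41]
popleft(): [41]

Answer: 41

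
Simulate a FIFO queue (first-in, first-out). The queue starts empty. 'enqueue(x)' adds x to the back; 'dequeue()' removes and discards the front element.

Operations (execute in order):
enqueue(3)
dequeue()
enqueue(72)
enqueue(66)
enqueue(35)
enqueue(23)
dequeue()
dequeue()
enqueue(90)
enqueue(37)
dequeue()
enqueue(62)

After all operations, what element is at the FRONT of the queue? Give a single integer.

enqueue(3): queue = [3]
dequeue(): queue = []
enqueue(72): queue = [72]
enqueue(66): queue = [72, 66]
enqueue(35): queue = [72, 66, 35]
enqueue(23): queue = [72, 66, 35, 23]
dequeue(): queue = [66, 35, 23]
dequeue(): queue = [35, 23]
enqueue(90): queue = [35, 23, 90]
enqueue(37): queue = [35, 23, 90, 37]
dequeue(): queue = [23, 90, 37]
enqueue(62): queue = [23, 90, 37, 62]

Answer: 23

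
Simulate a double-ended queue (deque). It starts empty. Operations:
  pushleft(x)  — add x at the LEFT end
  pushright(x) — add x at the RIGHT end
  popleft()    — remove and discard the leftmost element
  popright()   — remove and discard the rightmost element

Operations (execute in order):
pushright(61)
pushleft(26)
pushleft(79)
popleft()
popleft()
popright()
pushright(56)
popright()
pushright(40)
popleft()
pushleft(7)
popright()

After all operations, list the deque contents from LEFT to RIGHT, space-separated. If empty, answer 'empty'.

Answer: empty

Derivation:
pushright(61): [61]
pushleft(26): [26, 61]
pushleft(79): [79, 26, 61]
popleft(): [26, 61]
popleft(): [61]
popright(): []
pushright(56): [56]
popright(): []
pushright(40): [40]
popleft(): []
pushleft(7): [7]
popright(): []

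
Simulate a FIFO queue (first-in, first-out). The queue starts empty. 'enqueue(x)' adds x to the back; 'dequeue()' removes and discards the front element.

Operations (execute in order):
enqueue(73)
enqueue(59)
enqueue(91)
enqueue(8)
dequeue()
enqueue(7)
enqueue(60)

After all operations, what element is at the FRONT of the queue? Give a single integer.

Answer: 59

Derivation:
enqueue(73): queue = [73]
enqueue(59): queue = [73, 59]
enqueue(91): queue = [73, 59, 91]
enqueue(8): queue = [73, 59, 91, 8]
dequeue(): queue = [59, 91, 8]
enqueue(7): queue = [59, 91, 8, 7]
enqueue(60): queue = [59, 91, 8, 7, 60]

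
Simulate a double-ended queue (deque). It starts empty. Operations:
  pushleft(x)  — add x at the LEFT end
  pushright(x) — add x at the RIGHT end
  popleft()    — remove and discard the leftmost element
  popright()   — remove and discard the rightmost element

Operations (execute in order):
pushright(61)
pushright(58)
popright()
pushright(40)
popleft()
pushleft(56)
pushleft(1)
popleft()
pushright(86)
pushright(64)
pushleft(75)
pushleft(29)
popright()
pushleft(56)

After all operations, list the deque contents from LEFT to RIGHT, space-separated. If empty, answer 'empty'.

Answer: 56 29 75 56 40 86

Derivation:
pushright(61): [61]
pushright(58): [61, 58]
popright(): [61]
pushright(40): [61, 40]
popleft(): [40]
pushleft(56): [56, 40]
pushleft(1): [1, 56, 40]
popleft(): [56, 40]
pushright(86): [56, 40, 86]
pushright(64): [56, 40, 86, 64]
pushleft(75): [75, 56, 40, 86, 64]
pushleft(29): [29, 75, 56, 40, 86, 64]
popright(): [29, 75, 56, 40, 86]
pushleft(56): [56, 29, 75, 56, 40, 86]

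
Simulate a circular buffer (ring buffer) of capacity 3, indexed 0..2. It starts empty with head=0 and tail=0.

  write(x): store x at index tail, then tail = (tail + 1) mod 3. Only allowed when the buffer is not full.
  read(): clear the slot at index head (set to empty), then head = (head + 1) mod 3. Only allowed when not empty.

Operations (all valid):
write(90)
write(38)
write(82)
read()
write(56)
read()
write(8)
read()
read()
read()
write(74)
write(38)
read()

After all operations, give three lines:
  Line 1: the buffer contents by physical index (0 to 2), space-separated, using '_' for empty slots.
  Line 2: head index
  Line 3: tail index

write(90): buf=[90 _ _], head=0, tail=1, size=1
write(38): buf=[90 38 _], head=0, tail=2, size=2
write(82): buf=[90 38 82], head=0, tail=0, size=3
read(): buf=[_ 38 82], head=1, tail=0, size=2
write(56): buf=[56 38 82], head=1, tail=1, size=3
read(): buf=[56 _ 82], head=2, tail=1, size=2
write(8): buf=[56 8 82], head=2, tail=2, size=3
read(): buf=[56 8 _], head=0, tail=2, size=2
read(): buf=[_ 8 _], head=1, tail=2, size=1
read(): buf=[_ _ _], head=2, tail=2, size=0
write(74): buf=[_ _ 74], head=2, tail=0, size=1
write(38): buf=[38 _ 74], head=2, tail=1, size=2
read(): buf=[38 _ _], head=0, tail=1, size=1

Answer: 38 _ _
0
1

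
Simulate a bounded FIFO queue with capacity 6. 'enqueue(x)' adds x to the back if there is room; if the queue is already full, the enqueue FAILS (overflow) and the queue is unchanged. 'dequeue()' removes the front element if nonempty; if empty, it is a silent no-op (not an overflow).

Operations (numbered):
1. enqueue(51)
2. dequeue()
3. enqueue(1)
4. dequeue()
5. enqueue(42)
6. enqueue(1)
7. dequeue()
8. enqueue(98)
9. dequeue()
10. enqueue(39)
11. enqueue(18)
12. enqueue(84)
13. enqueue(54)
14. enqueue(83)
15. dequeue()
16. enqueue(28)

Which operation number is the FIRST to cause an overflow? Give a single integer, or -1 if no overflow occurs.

Answer: -1

Derivation:
1. enqueue(51): size=1
2. dequeue(): size=0
3. enqueue(1): size=1
4. dequeue(): size=0
5. enqueue(42): size=1
6. enqueue(1): size=2
7. dequeue(): size=1
8. enqueue(98): size=2
9. dequeue(): size=1
10. enqueue(39): size=2
11. enqueue(18): size=3
12. enqueue(84): size=4
13. enqueue(54): size=5
14. enqueue(83): size=6
15. dequeue(): size=5
16. enqueue(28): size=6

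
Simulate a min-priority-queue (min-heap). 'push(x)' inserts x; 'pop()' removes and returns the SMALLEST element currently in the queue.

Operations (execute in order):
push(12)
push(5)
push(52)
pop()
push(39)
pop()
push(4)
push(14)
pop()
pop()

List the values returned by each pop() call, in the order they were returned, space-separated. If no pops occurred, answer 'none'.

push(12): heap contents = [12]
push(5): heap contents = [5, 12]
push(52): heap contents = [5, 12, 52]
pop() → 5: heap contents = [12, 52]
push(39): heap contents = [12, 39, 52]
pop() → 12: heap contents = [39, 52]
push(4): heap contents = [4, 39, 52]
push(14): heap contents = [4, 14, 39, 52]
pop() → 4: heap contents = [14, 39, 52]
pop() → 14: heap contents = [39, 52]

Answer: 5 12 4 14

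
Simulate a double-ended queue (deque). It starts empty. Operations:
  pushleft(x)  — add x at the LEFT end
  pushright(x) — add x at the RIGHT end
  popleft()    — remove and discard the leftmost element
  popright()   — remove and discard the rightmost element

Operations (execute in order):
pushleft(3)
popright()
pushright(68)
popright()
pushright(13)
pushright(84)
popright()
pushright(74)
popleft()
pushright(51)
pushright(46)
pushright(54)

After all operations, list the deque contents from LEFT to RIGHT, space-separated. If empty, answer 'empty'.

pushleft(3): [3]
popright(): []
pushright(68): [68]
popright(): []
pushright(13): [13]
pushright(84): [13, 84]
popright(): [13]
pushright(74): [13, 74]
popleft(): [74]
pushright(51): [74, 51]
pushright(46): [74, 51, 46]
pushright(54): [74, 51, 46, 54]

Answer: 74 51 46 54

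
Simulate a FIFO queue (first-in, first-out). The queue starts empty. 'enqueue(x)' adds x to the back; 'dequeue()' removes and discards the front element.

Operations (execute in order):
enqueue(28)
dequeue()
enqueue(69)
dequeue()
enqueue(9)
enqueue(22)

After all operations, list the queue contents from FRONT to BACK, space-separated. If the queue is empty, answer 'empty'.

enqueue(28): [28]
dequeue(): []
enqueue(69): [69]
dequeue(): []
enqueue(9): [9]
enqueue(22): [9, 22]

Answer: 9 22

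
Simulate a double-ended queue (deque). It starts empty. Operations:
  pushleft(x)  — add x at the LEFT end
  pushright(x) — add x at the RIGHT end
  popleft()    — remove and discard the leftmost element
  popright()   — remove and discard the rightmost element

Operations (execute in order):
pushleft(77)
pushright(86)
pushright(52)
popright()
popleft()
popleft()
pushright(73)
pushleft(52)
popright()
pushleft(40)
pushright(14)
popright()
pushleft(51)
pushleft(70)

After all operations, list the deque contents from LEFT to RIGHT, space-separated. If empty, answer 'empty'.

Answer: 70 51 40 52

Derivation:
pushleft(77): [77]
pushright(86): [77, 86]
pushright(52): [77, 86, 52]
popright(): [77, 86]
popleft(): [86]
popleft(): []
pushright(73): [73]
pushleft(52): [52, 73]
popright(): [52]
pushleft(40): [40, 52]
pushright(14): [40, 52, 14]
popright(): [40, 52]
pushleft(51): [51, 40, 52]
pushleft(70): [70, 51, 40, 52]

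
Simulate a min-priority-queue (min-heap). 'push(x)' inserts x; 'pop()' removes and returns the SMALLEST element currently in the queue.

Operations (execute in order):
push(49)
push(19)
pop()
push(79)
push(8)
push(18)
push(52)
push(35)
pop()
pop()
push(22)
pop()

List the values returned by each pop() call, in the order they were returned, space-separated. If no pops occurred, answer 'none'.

push(49): heap contents = [49]
push(19): heap contents = [19, 49]
pop() → 19: heap contents = [49]
push(79): heap contents = [49, 79]
push(8): heap contents = [8, 49, 79]
push(18): heap contents = [8, 18, 49, 79]
push(52): heap contents = [8, 18, 49, 52, 79]
push(35): heap contents = [8, 18, 35, 49, 52, 79]
pop() → 8: heap contents = [18, 35, 49, 52, 79]
pop() → 18: heap contents = [35, 49, 52, 79]
push(22): heap contents = [22, 35, 49, 52, 79]
pop() → 22: heap contents = [35, 49, 52, 79]

Answer: 19 8 18 22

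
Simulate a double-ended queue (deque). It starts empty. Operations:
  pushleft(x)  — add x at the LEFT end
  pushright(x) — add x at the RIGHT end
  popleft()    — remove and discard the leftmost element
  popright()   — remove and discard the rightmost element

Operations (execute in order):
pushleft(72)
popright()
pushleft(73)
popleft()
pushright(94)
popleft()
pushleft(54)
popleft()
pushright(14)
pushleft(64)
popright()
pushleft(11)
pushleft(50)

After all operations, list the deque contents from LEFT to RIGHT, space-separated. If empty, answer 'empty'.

Answer: 50 11 64

Derivation:
pushleft(72): [72]
popright(): []
pushleft(73): [73]
popleft(): []
pushright(94): [94]
popleft(): []
pushleft(54): [54]
popleft(): []
pushright(14): [14]
pushleft(64): [64, 14]
popright(): [64]
pushleft(11): [11, 64]
pushleft(50): [50, 11, 64]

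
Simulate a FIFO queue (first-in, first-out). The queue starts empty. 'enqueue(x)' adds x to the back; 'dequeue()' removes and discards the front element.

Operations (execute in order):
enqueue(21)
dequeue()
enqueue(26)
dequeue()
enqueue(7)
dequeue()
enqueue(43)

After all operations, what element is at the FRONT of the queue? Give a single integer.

Answer: 43

Derivation:
enqueue(21): queue = [21]
dequeue(): queue = []
enqueue(26): queue = [26]
dequeue(): queue = []
enqueue(7): queue = [7]
dequeue(): queue = []
enqueue(43): queue = [43]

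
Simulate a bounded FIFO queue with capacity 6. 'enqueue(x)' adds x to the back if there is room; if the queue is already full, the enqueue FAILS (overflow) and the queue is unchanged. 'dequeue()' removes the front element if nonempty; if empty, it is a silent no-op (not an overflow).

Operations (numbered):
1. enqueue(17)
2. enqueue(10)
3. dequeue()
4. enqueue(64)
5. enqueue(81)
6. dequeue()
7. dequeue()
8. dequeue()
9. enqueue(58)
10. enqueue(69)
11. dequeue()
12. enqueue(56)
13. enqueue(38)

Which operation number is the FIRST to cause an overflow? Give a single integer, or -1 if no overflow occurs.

1. enqueue(17): size=1
2. enqueue(10): size=2
3. dequeue(): size=1
4. enqueue(64): size=2
5. enqueue(81): size=3
6. dequeue(): size=2
7. dequeue(): size=1
8. dequeue(): size=0
9. enqueue(58): size=1
10. enqueue(69): size=2
11. dequeue(): size=1
12. enqueue(56): size=2
13. enqueue(38): size=3

Answer: -1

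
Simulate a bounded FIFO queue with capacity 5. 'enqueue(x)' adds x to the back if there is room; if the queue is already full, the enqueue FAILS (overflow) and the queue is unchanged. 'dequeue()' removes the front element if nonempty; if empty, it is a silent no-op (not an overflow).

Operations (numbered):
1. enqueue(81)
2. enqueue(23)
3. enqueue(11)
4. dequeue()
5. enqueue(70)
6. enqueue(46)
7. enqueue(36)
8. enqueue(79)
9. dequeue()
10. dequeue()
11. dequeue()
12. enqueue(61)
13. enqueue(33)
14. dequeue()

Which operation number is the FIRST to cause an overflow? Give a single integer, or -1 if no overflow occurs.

1. enqueue(81): size=1
2. enqueue(23): size=2
3. enqueue(11): size=3
4. dequeue(): size=2
5. enqueue(70): size=3
6. enqueue(46): size=4
7. enqueue(36): size=5
8. enqueue(79): size=5=cap → OVERFLOW (fail)
9. dequeue(): size=4
10. dequeue(): size=3
11. dequeue(): size=2
12. enqueue(61): size=3
13. enqueue(33): size=4
14. dequeue(): size=3

Answer: 8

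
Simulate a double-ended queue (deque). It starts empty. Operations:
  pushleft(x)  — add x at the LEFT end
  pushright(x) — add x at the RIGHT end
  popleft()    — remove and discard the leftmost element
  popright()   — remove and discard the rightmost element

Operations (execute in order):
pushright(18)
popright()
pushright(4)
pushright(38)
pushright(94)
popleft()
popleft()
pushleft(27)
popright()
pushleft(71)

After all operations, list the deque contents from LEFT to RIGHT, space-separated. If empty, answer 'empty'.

Answer: 71 27

Derivation:
pushright(18): [18]
popright(): []
pushright(4): [4]
pushright(38): [4, 38]
pushright(94): [4, 38, 94]
popleft(): [38, 94]
popleft(): [94]
pushleft(27): [27, 94]
popright(): [27]
pushleft(71): [71, 27]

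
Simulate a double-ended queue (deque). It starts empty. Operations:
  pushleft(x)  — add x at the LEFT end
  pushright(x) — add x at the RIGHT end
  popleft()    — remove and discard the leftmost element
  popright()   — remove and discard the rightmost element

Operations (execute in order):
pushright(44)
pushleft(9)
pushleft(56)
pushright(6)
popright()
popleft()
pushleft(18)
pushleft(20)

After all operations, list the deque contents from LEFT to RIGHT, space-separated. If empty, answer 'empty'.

Answer: 20 18 9 44

Derivation:
pushright(44): [44]
pushleft(9): [9, 44]
pushleft(56): [56, 9, 44]
pushright(6): [56, 9, 44, 6]
popright(): [56, 9, 44]
popleft(): [9, 44]
pushleft(18): [18, 9, 44]
pushleft(20): [20, 18, 9, 44]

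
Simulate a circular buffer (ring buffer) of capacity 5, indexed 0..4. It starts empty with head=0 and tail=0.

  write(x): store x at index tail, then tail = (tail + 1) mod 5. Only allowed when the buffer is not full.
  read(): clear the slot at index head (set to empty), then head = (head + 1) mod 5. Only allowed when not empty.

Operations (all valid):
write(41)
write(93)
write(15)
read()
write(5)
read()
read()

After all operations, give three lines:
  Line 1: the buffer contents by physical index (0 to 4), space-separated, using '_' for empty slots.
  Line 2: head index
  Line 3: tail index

Answer: _ _ _ 5 _
3
4

Derivation:
write(41): buf=[41 _ _ _ _], head=0, tail=1, size=1
write(93): buf=[41 93 _ _ _], head=0, tail=2, size=2
write(15): buf=[41 93 15 _ _], head=0, tail=3, size=3
read(): buf=[_ 93 15 _ _], head=1, tail=3, size=2
write(5): buf=[_ 93 15 5 _], head=1, tail=4, size=3
read(): buf=[_ _ 15 5 _], head=2, tail=4, size=2
read(): buf=[_ _ _ 5 _], head=3, tail=4, size=1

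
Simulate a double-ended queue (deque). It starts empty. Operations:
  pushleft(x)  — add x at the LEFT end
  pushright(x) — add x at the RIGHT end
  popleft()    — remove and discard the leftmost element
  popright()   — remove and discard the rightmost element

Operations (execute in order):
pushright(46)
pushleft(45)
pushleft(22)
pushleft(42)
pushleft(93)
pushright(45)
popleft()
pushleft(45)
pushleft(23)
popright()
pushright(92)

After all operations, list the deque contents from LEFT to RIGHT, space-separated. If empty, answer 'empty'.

Answer: 23 45 42 22 45 46 92

Derivation:
pushright(46): [46]
pushleft(45): [45, 46]
pushleft(22): [22, 45, 46]
pushleft(42): [42, 22, 45, 46]
pushleft(93): [93, 42, 22, 45, 46]
pushright(45): [93, 42, 22, 45, 46, 45]
popleft(): [42, 22, 45, 46, 45]
pushleft(45): [45, 42, 22, 45, 46, 45]
pushleft(23): [23, 45, 42, 22, 45, 46, 45]
popright(): [23, 45, 42, 22, 45, 46]
pushright(92): [23, 45, 42, 22, 45, 46, 92]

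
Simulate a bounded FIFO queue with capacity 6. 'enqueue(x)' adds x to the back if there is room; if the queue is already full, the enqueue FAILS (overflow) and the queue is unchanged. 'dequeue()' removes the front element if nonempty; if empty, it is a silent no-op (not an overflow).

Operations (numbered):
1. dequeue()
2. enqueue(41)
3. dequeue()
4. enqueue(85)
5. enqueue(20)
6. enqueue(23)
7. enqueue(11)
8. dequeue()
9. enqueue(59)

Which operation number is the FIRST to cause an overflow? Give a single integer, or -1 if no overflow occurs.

Answer: -1

Derivation:
1. dequeue(): empty, no-op, size=0
2. enqueue(41): size=1
3. dequeue(): size=0
4. enqueue(85): size=1
5. enqueue(20): size=2
6. enqueue(23): size=3
7. enqueue(11): size=4
8. dequeue(): size=3
9. enqueue(59): size=4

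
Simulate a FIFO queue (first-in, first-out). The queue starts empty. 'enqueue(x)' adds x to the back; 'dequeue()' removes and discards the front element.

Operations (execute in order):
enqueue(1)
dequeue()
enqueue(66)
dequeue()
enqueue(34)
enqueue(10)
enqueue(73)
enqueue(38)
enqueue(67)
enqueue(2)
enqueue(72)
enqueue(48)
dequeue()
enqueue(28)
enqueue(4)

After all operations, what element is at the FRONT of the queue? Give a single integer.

Answer: 10

Derivation:
enqueue(1): queue = [1]
dequeue(): queue = []
enqueue(66): queue = [66]
dequeue(): queue = []
enqueue(34): queue = [34]
enqueue(10): queue = [34, 10]
enqueue(73): queue = [34, 10, 73]
enqueue(38): queue = [34, 10, 73, 38]
enqueue(67): queue = [34, 10, 73, 38, 67]
enqueue(2): queue = [34, 10, 73, 38, 67, 2]
enqueue(72): queue = [34, 10, 73, 38, 67, 2, 72]
enqueue(48): queue = [34, 10, 73, 38, 67, 2, 72, 48]
dequeue(): queue = [10, 73, 38, 67, 2, 72, 48]
enqueue(28): queue = [10, 73, 38, 67, 2, 72, 48, 28]
enqueue(4): queue = [10, 73, 38, 67, 2, 72, 48, 28, 4]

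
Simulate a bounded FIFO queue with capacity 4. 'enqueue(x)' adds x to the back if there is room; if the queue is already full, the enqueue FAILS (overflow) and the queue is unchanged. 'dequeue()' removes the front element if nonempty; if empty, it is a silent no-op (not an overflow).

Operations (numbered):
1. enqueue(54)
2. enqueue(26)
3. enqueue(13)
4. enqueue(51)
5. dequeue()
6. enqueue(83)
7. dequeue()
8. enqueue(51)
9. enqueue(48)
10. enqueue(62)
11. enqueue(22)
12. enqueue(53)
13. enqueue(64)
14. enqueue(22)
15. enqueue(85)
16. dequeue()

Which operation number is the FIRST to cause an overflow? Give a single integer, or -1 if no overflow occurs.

Answer: 9

Derivation:
1. enqueue(54): size=1
2. enqueue(26): size=2
3. enqueue(13): size=3
4. enqueue(51): size=4
5. dequeue(): size=3
6. enqueue(83): size=4
7. dequeue(): size=3
8. enqueue(51): size=4
9. enqueue(48): size=4=cap → OVERFLOW (fail)
10. enqueue(62): size=4=cap → OVERFLOW (fail)
11. enqueue(22): size=4=cap → OVERFLOW (fail)
12. enqueue(53): size=4=cap → OVERFLOW (fail)
13. enqueue(64): size=4=cap → OVERFLOW (fail)
14. enqueue(22): size=4=cap → OVERFLOW (fail)
15. enqueue(85): size=4=cap → OVERFLOW (fail)
16. dequeue(): size=3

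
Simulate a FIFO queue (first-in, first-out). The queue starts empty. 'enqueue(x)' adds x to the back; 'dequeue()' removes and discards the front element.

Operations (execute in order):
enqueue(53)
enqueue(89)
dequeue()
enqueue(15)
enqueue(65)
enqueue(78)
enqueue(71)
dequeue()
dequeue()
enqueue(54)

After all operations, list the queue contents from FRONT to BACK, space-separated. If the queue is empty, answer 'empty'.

enqueue(53): [53]
enqueue(89): [53, 89]
dequeue(): [89]
enqueue(15): [89, 15]
enqueue(65): [89, 15, 65]
enqueue(78): [89, 15, 65, 78]
enqueue(71): [89, 15, 65, 78, 71]
dequeue(): [15, 65, 78, 71]
dequeue(): [65, 78, 71]
enqueue(54): [65, 78, 71, 54]

Answer: 65 78 71 54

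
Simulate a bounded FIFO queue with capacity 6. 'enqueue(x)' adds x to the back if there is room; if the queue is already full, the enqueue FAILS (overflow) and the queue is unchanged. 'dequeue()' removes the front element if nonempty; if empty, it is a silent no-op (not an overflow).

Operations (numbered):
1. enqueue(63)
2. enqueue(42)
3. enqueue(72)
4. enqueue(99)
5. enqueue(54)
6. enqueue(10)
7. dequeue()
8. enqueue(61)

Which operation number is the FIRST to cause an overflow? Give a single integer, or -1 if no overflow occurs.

1. enqueue(63): size=1
2. enqueue(42): size=2
3. enqueue(72): size=3
4. enqueue(99): size=4
5. enqueue(54): size=5
6. enqueue(10): size=6
7. dequeue(): size=5
8. enqueue(61): size=6

Answer: -1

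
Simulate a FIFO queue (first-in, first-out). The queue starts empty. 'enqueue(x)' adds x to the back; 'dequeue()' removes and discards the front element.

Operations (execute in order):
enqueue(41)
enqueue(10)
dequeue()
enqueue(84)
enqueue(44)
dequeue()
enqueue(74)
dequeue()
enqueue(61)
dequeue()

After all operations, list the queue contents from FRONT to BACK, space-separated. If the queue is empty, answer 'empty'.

Answer: 74 61

Derivation:
enqueue(41): [41]
enqueue(10): [41, 10]
dequeue(): [10]
enqueue(84): [10, 84]
enqueue(44): [10, 84, 44]
dequeue(): [84, 44]
enqueue(74): [84, 44, 74]
dequeue(): [44, 74]
enqueue(61): [44, 74, 61]
dequeue(): [74, 61]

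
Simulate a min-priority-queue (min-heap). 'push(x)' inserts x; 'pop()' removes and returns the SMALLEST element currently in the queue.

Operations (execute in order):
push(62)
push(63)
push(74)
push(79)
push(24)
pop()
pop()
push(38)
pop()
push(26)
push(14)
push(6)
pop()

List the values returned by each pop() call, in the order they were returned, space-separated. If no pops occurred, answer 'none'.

push(62): heap contents = [62]
push(63): heap contents = [62, 63]
push(74): heap contents = [62, 63, 74]
push(79): heap contents = [62, 63, 74, 79]
push(24): heap contents = [24, 62, 63, 74, 79]
pop() → 24: heap contents = [62, 63, 74, 79]
pop() → 62: heap contents = [63, 74, 79]
push(38): heap contents = [38, 63, 74, 79]
pop() → 38: heap contents = [63, 74, 79]
push(26): heap contents = [26, 63, 74, 79]
push(14): heap contents = [14, 26, 63, 74, 79]
push(6): heap contents = [6, 14, 26, 63, 74, 79]
pop() → 6: heap contents = [14, 26, 63, 74, 79]

Answer: 24 62 38 6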